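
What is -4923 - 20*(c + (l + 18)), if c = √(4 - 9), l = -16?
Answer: -4963 - 20*I*√5 ≈ -4963.0 - 44.721*I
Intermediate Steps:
c = I*√5 (c = √(-5) = I*√5 ≈ 2.2361*I)
-4923 - 20*(c + (l + 18)) = -4923 - 20*(I*√5 + (-16 + 18)) = -4923 - 20*(I*√5 + 2) = -4923 - 20*(2 + I*√5) = -4923 + (-40 - 20*I*√5) = -4963 - 20*I*√5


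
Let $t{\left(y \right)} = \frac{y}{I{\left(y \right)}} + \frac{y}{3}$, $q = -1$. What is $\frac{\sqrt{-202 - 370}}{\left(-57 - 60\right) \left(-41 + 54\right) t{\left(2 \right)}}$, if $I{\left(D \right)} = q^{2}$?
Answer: $- \frac{i \sqrt{143}}{2028} \approx - 0.0058966 i$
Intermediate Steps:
$I{\left(D \right)} = 1$ ($I{\left(D \right)} = \left(-1\right)^{2} = 1$)
$t{\left(y \right)} = \frac{4 y}{3}$ ($t{\left(y \right)} = \frac{y}{1} + \frac{y}{3} = y 1 + y \frac{1}{3} = y + \frac{y}{3} = \frac{4 y}{3}$)
$\frac{\sqrt{-202 - 370}}{\left(-57 - 60\right) \left(-41 + 54\right) t{\left(2 \right)}} = \frac{\sqrt{-202 - 370}}{\left(-57 - 60\right) \left(-41 + 54\right) \frac{4}{3} \cdot 2} = \frac{\sqrt{-572}}{\left(-117\right) 13 \cdot \frac{8}{3}} = \frac{2 i \sqrt{143}}{\left(-1521\right) \frac{8}{3}} = \frac{2 i \sqrt{143}}{-4056} = 2 i \sqrt{143} \left(- \frac{1}{4056}\right) = - \frac{i \sqrt{143}}{2028}$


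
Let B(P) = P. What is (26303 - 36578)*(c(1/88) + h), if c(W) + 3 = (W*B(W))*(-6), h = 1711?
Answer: -67952407575/3872 ≈ -1.7550e+7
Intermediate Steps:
c(W) = -3 - 6*W**2 (c(W) = -3 + (W*W)*(-6) = -3 + W**2*(-6) = -3 - 6*W**2)
(26303 - 36578)*(c(1/88) + h) = (26303 - 36578)*((-3 - 6*(1/88)**2) + 1711) = -10275*((-3 - 6*(1/88)**2) + 1711) = -10275*((-3 - 6*1/7744) + 1711) = -10275*((-3 - 3/3872) + 1711) = -10275*(-11619/3872 + 1711) = -10275*6613373/3872 = -67952407575/3872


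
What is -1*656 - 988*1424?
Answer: -1407568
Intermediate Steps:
-1*656 - 988*1424 = -656 - 1406912 = -1407568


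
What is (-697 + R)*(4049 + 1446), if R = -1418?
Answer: -11621925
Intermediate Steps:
(-697 + R)*(4049 + 1446) = (-697 - 1418)*(4049 + 1446) = -2115*5495 = -11621925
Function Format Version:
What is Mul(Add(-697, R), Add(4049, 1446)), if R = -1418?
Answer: -11621925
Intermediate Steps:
Mul(Add(-697, R), Add(4049, 1446)) = Mul(Add(-697, -1418), Add(4049, 1446)) = Mul(-2115, 5495) = -11621925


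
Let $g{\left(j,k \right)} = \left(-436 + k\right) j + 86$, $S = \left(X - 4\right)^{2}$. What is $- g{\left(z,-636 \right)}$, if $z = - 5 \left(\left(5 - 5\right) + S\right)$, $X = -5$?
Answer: $-434246$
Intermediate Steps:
$S = 81$ ($S = \left(-5 - 4\right)^{2} = \left(-9\right)^{2} = 81$)
$z = -405$ ($z = - 5 \left(\left(5 - 5\right) + 81\right) = - 5 \left(0 + 81\right) = \left(-5\right) 81 = -405$)
$g{\left(j,k \right)} = 86 + j \left(-436 + k\right)$ ($g{\left(j,k \right)} = j \left(-436 + k\right) + 86 = 86 + j \left(-436 + k\right)$)
$- g{\left(z,-636 \right)} = - (86 - -176580 - -257580) = - (86 + 176580 + 257580) = \left(-1\right) 434246 = -434246$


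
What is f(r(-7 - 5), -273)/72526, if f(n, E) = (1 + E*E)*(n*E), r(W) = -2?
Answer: 20346690/36263 ≈ 561.09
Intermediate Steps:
f(n, E) = E*n*(1 + E²) (f(n, E) = (1 + E²)*(E*n) = E*n*(1 + E²))
f(r(-7 - 5), -273)/72526 = -273*(-2)*(1 + (-273)²)/72526 = -273*(-2)*(1 + 74529)*(1/72526) = -273*(-2)*74530*(1/72526) = 40693380*(1/72526) = 20346690/36263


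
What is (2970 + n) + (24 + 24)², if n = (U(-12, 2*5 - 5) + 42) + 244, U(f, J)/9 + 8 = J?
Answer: 5533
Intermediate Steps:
U(f, J) = -72 + 9*J
n = 259 (n = ((-72 + 9*(2*5 - 5)) + 42) + 244 = ((-72 + 9*(10 - 5)) + 42) + 244 = ((-72 + 9*5) + 42) + 244 = ((-72 + 45) + 42) + 244 = (-27 + 42) + 244 = 15 + 244 = 259)
(2970 + n) + (24 + 24)² = (2970 + 259) + (24 + 24)² = 3229 + 48² = 3229 + 2304 = 5533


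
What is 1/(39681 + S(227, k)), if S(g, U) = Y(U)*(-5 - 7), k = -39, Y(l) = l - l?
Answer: 1/39681 ≈ 2.5201e-5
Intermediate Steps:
Y(l) = 0
S(g, U) = 0 (S(g, U) = 0*(-5 - 7) = 0*(-12) = 0)
1/(39681 + S(227, k)) = 1/(39681 + 0) = 1/39681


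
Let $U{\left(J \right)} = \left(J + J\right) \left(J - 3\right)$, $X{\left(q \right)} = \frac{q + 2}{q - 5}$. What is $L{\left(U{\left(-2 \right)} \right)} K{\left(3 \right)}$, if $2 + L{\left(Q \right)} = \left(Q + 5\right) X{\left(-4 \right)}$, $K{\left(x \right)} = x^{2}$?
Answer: $32$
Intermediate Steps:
$X{\left(q \right)} = \frac{2 + q}{-5 + q}$
$U{\left(J \right)} = 2 J \left(-3 + J\right)$
$L{\left(Q \right)} = - \frac{8}{9} + \frac{2 Q}{9}$ ($L{\left(Q \right)} = -2 + \left(Q + 5\right) \frac{2 - 4}{-5 - 4} = -2 + \left(5 + Q\right) \frac{1}{-9} \left(-2\right) = -2 + \left(5 + Q\right) \left(\left(- \frac{1}{9}\right) \left(-2\right)\right) = -2 + \left(5 + Q\right) \frac{2}{9} = -2 + \left(\frac{10}{9} + \frac{2 Q}{9}\right) = - \frac{8}{9} + \frac{2 Q}{9}$)
$L{\left(U{\left(-2 \right)} \right)} K{\left(3 \right)} = \left(- \frac{8}{9} + \frac{2 \cdot 2 \left(-2\right) \left(-3 - 2\right)}{9}\right) 3^{2} = \left(- \frac{8}{9} + \frac{2 \cdot 2 \left(-2\right) \left(-5\right)}{9}\right) 9 = \left(- \frac{8}{9} + \frac{2}{9} \cdot 20\right) 9 = \left(- \frac{8}{9} + \frac{40}{9}\right) 9 = \frac{32}{9} \cdot 9 = 32$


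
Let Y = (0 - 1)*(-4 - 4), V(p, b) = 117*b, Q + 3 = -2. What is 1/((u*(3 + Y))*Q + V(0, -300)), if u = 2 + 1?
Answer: -1/35265 ≈ -2.8357e-5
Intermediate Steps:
Q = -5 (Q = -3 - 2 = -5)
u = 3
Y = 8 (Y = -1*(-8) = 8)
1/((u*(3 + Y))*Q + V(0, -300)) = 1/((3*(3 + 8))*(-5) + 117*(-300)) = 1/((3*11)*(-5) - 35100) = 1/(33*(-5) - 35100) = 1/(-165 - 35100) = 1/(-35265) = -1/35265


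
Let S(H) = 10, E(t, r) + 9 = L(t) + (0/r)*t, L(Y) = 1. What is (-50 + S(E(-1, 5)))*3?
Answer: -120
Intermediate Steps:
E(t, r) = -8 (E(t, r) = -9 + (1 + (0/r)*t) = -9 + (1 + 0*t) = -9 + (1 + 0) = -9 + 1 = -8)
(-50 + S(E(-1, 5)))*3 = (-50 + 10)*3 = -40*3 = -120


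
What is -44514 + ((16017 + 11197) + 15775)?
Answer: -1525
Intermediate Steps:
-44514 + ((16017 + 11197) + 15775) = -44514 + (27214 + 15775) = -44514 + 42989 = -1525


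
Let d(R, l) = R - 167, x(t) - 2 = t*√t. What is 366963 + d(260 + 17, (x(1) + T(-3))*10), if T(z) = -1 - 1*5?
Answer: 367073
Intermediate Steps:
x(t) = 2 + t^(3/2) (x(t) = 2 + t*√t = 2 + t^(3/2))
T(z) = -6 (T(z) = -1 - 5 = -6)
d(R, l) = -167 + R
366963 + d(260 + 17, (x(1) + T(-3))*10) = 366963 + (-167 + (260 + 17)) = 366963 + (-167 + 277) = 366963 + 110 = 367073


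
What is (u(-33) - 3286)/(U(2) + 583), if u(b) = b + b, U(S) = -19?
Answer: -838/141 ≈ -5.9433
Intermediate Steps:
u(b) = 2*b
(u(-33) - 3286)/(U(2) + 583) = (2*(-33) - 3286)/(-19 + 583) = (-66 - 3286)/564 = -3352*1/564 = -838/141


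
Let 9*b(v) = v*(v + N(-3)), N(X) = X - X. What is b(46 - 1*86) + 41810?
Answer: 377890/9 ≈ 41988.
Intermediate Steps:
N(X) = 0
b(v) = v²/9 (b(v) = (v*(v + 0))/9 = (v*v)/9 = v²/9)
b(46 - 1*86) + 41810 = (46 - 1*86)²/9 + 41810 = (46 - 86)²/9 + 41810 = (⅑)*(-40)² + 41810 = (⅑)*1600 + 41810 = 1600/9 + 41810 = 377890/9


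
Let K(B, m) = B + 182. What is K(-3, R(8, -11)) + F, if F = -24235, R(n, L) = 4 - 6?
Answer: -24056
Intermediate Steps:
R(n, L) = -2
K(B, m) = 182 + B
K(-3, R(8, -11)) + F = (182 - 3) - 24235 = 179 - 24235 = -24056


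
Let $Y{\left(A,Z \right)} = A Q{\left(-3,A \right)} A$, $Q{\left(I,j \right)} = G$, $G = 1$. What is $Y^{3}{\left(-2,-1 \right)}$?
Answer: $64$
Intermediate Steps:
$Q{\left(I,j \right)} = 1$
$Y{\left(A,Z \right)} = A^{2}$ ($Y{\left(A,Z \right)} = A 1 A = A A = A^{2}$)
$Y^{3}{\left(-2,-1 \right)} = \left(\left(-2\right)^{2}\right)^{3} = 4^{3} = 64$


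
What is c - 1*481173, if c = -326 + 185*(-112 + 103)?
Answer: -483164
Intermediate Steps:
c = -1991 (c = -326 + 185*(-9) = -326 - 1665 = -1991)
c - 1*481173 = -1991 - 1*481173 = -1991 - 481173 = -483164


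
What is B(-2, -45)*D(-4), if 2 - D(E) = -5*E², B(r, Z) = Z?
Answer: -3690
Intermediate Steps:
D(E) = 2 + 5*E² (D(E) = 2 - (-5)*E² = 2 + 5*E²)
B(-2, -45)*D(-4) = -45*(2 + 5*(-4)²) = -45*(2 + 5*16) = -45*(2 + 80) = -45*82 = -3690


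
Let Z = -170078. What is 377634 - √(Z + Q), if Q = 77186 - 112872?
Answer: 377634 - 2*I*√51441 ≈ 3.7763e+5 - 453.61*I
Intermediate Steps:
Q = -35686
377634 - √(Z + Q) = 377634 - √(-170078 - 35686) = 377634 - √(-205764) = 377634 - 2*I*√51441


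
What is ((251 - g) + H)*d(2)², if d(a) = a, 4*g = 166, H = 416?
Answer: 2502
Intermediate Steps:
g = 83/2 (g = (¼)*166 = 83/2 ≈ 41.500)
((251 - g) + H)*d(2)² = ((251 - 1*83/2) + 416)*2² = ((251 - 83/2) + 416)*4 = (419/2 + 416)*4 = (1251/2)*4 = 2502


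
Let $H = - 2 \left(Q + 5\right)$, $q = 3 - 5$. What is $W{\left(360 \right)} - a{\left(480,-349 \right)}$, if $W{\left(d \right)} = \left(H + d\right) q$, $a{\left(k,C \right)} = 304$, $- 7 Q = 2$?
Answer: $- \frac{7036}{7} \approx -1005.1$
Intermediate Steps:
$Q = - \frac{2}{7}$ ($Q = \left(- \frac{1}{7}\right) 2 = - \frac{2}{7} \approx -0.28571$)
$q = -2$ ($q = 3 - 5 = -2$)
$H = - \frac{66}{7}$ ($H = - 2 \left(- \frac{2}{7} + 5\right) = \left(-2\right) \frac{33}{7} = - \frac{66}{7} \approx -9.4286$)
$W{\left(d \right)} = \frac{132}{7} - 2 d$ ($W{\left(d \right)} = \left(- \frac{66}{7} + d\right) \left(-2\right) = \frac{132}{7} - 2 d$)
$W{\left(360 \right)} - a{\left(480,-349 \right)} = \left(\frac{132}{7} - 720\right) - 304 = - \frac{4908}{7} - 304 = - \frac{7036}{7}$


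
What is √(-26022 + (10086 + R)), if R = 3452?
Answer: 2*I*√3121 ≈ 111.73*I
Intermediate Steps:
√(-26022 + (10086 + R)) = √(-26022 + (10086 + 3452)) = √(-26022 + 13538) = √(-12484) = 2*I*√3121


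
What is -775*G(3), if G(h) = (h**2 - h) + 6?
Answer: -9300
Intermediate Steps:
G(h) = 6 + h**2 - h
-775*G(3) = -775*(6 + 3**2 - 1*3) = -775*(6 + 9 - 3) = -775*12 = -9300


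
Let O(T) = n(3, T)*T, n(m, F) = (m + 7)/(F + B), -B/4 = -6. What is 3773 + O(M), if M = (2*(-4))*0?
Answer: 3773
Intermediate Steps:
B = 24 (B = -4*(-6) = 24)
M = 0 (M = -8*0 = 0)
n(m, F) = (7 + m)/(24 + F) (n(m, F) = (m + 7)/(F + 24) = (7 + m)/(24 + F))
O(T) = 10*T/(24 + T) (O(T) = ((7 + 3)/(24 + T))*T = (10/(24 + T))*T = 10*T/(24 + T))
3773 + O(M) = 3773 + 10*0/(24 + 0) = 3773 + 10*0/24 = 3773 + 10*0*(1/24) = 3773 + 0 = 3773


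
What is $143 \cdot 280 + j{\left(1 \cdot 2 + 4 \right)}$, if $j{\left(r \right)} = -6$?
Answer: $40034$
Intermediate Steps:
$143 \cdot 280 + j{\left(1 \cdot 2 + 4 \right)} = 143 \cdot 280 - 6 = 40040 - 6 = 40034$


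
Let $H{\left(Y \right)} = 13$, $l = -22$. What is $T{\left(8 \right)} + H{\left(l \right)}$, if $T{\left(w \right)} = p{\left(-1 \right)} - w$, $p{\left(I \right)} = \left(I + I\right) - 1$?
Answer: $2$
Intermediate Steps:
$p{\left(I \right)} = -1 + 2 I$ ($p{\left(I \right)} = 2 I - 1 = -1 + 2 I$)
$T{\left(w \right)} = -3 - w$ ($T{\left(w \right)} = \left(-1 + 2 \left(-1\right)\right) - w = \left(-1 - 2\right) - w = -3 - w$)
$T{\left(8 \right)} + H{\left(l \right)} = \left(-3 - 8\right) + 13 = -11 + 13 = 2$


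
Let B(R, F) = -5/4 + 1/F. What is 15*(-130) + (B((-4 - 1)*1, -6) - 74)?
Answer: -24305/12 ≈ -2025.4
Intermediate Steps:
B(R, F) = -5/4 + 1/F (B(R, F) = -5*¼ + 1/F = -5/4 + 1/F)
15*(-130) + (B((-4 - 1)*1, -6) - 74) = 15*(-130) + ((-5/4 + 1/(-6)) - 74) = -1950 + ((-5/4 - ⅙) - 74) = -1950 + (-17/12 - 74) = -1950 - 905/12 = -24305/12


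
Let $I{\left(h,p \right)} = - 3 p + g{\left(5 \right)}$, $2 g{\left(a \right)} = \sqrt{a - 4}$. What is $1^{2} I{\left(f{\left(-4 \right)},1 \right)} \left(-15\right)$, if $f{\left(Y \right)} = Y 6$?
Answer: $\frac{75}{2} \approx 37.5$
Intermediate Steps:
$f{\left(Y \right)} = 6 Y$
$g{\left(a \right)} = \frac{\sqrt{-4 + a}}{2}$ ($g{\left(a \right)} = \frac{\sqrt{a - 4}}{2} = \frac{\sqrt{-4 + a}}{2}$)
$I{\left(h,p \right)} = \frac{1}{2} - 3 p$ ($I{\left(h,p \right)} = - 3 p + \frac{\sqrt{-4 + 5}}{2} = - 3 p + \frac{\sqrt{1}}{2} = - 3 p + \frac{1}{2} \cdot 1 = - 3 p + \frac{1}{2} = \frac{1}{2} - 3 p$)
$1^{2} I{\left(f{\left(-4 \right)},1 \right)} \left(-15\right) = 1^{2} \left(\frac{1}{2} - 3\right) \left(-15\right) = 1 \left(\frac{1}{2} - 3\right) \left(-15\right) = 1 \left(- \frac{5}{2}\right) \left(-15\right) = \left(- \frac{5}{2}\right) \left(-15\right) = \frac{75}{2}$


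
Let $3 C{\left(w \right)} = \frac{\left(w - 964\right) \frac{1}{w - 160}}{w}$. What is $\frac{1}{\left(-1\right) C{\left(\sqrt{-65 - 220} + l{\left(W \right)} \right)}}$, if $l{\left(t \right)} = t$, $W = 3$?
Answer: $\frac{42 \left(- 54 i + 11 \sqrt{285}\right)}{\sqrt{285} + 961 i} \approx -2.2168 - 8.1549 i$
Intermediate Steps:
$C{\left(w \right)} = \frac{-964 + w}{3 w \left(-160 + w\right)}$ ($C{\left(w \right)} = \frac{\frac{w - 964}{w - 160} \frac{1}{w}}{3} = \frac{\frac{-964 + w}{-160 + w} \frac{1}{w}}{3} = \frac{\frac{1}{w} \frac{1}{-160 + w} \left(-964 + w\right)}{3} = \frac{-964 + w}{3 w \left(-160 + w\right)}$)
$\frac{1}{\left(-1\right) C{\left(\sqrt{-65 - 220} + l{\left(W \right)} \right)}} = \frac{1}{\left(-1\right) \frac{-964 + \left(\sqrt{-65 - 220} + 3\right)}{3 \left(\sqrt{-65 - 220} + 3\right) \left(-160 + \left(\sqrt{-65 - 220} + 3\right)\right)}} = \frac{1}{\left(-1\right) \frac{-964 + \left(\sqrt{-285} + 3\right)}{3 \left(\sqrt{-285} + 3\right) \left(-160 + \left(\sqrt{-285} + 3\right)\right)}} = \frac{1}{\left(-1\right) \frac{-964 + \left(i \sqrt{285} + 3\right)}{3 \left(i \sqrt{285} + 3\right) \left(-160 + \left(i \sqrt{285} + 3\right)\right)}} = \frac{1}{\left(-1\right) \frac{-964 + \left(3 + i \sqrt{285}\right)}{3 \left(3 + i \sqrt{285}\right) \left(-160 + \left(3 + i \sqrt{285}\right)\right)}} = \frac{1}{\left(-1\right) \frac{-961 + i \sqrt{285}}{3 \left(3 + i \sqrt{285}\right) \left(-157 + i \sqrt{285}\right)}} = \frac{1}{\left(-1\right) \frac{-961 + i \sqrt{285}}{3 \left(-157 + i \sqrt{285}\right) \left(3 + i \sqrt{285}\right)}} = \frac{1}{\left(- \frac{1}{3}\right) \frac{1}{-157 + i \sqrt{285}} \frac{1}{3 + i \sqrt{285}} \left(-961 + i \sqrt{285}\right)} = - \frac{3 \left(-157 + i \sqrt{285}\right) \left(3 + i \sqrt{285}\right)}{-961 + i \sqrt{285}}$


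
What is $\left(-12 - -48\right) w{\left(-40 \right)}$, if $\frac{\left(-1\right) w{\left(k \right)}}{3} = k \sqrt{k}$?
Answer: $8640 i \sqrt{10} \approx 27322.0 i$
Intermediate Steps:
$w{\left(k \right)} = - 3 k^{\frac{3}{2}}$ ($w{\left(k \right)} = - 3 k \sqrt{k} = - 3 k^{\frac{3}{2}}$)
$\left(-12 - -48\right) w{\left(-40 \right)} = \left(-12 - -48\right) \left(- 3 \left(-40\right)^{\frac{3}{2}}\right) = \left(-12 + 48\right) \left(- 3 \left(- 80 i \sqrt{10}\right)\right) = 36 \cdot 240 i \sqrt{10} = 8640 i \sqrt{10}$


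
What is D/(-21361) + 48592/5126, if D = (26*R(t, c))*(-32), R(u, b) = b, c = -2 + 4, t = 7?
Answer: 523251688/54748243 ≈ 9.5574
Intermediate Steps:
c = 2
D = -1664 (D = (26*2)*(-32) = 52*(-32) = -1664)
D/(-21361) + 48592/5126 = -1664/(-21361) + 48592/5126 = -1664*(-1/21361) + 48592*(1/5126) = 1664/21361 + 24296/2563 = 523251688/54748243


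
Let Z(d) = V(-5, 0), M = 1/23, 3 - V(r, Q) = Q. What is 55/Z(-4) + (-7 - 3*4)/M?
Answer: -1256/3 ≈ -418.67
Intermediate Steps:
V(r, Q) = 3 - Q
M = 1/23 ≈ 0.043478
Z(d) = 3 (Z(d) = 3 - 1*0 = 3 + 0 = 3)
55/Z(-4) + (-7 - 3*4)/M = 55/3 + (-7 - 3*4)/(1/23) = 55*(⅓) + (-7 - 12)*23 = 55/3 - 19*23 = 55/3 - 437 = -1256/3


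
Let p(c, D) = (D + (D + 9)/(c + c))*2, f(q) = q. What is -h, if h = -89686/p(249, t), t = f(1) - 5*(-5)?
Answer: 22331814/12983 ≈ 1720.1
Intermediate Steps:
t = 26 (t = 1 - 5*(-5) = 1 + 25 = 26)
p(c, D) = 2*D + (9 + D)/c (p(c, D) = (D + (9 + D)/((2*c)))*2 = (D + (9 + D)*(1/(2*c)))*2 = (D + (9 + D)/(2*c))*2 = 2*D + (9 + D)/c)
h = -22331814/12983 (h = -89686*249/(9 + 26 + 2*26*249) = -89686*249/(9 + 26 + 12948) = -89686/((1/249)*12983) = -89686/12983/249 = -89686*249/12983 = -22331814/12983 ≈ -1720.1)
-h = -1*(-22331814/12983) = 22331814/12983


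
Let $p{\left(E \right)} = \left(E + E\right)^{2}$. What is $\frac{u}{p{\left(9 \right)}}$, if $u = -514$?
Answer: $- \frac{257}{162} \approx -1.5864$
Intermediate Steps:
$p{\left(E \right)} = 4 E^{2}$ ($p{\left(E \right)} = \left(2 E\right)^{2} = 4 E^{2}$)
$\frac{u}{p{\left(9 \right)}} = - \frac{514}{4 \cdot 9^{2}} = - \frac{514}{4 \cdot 81} = - \frac{514}{324} = \left(-514\right) \frac{1}{324} = - \frac{257}{162}$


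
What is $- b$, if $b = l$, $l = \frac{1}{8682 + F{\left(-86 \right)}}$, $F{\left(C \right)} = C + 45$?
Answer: $- \frac{1}{8641} \approx -0.00011573$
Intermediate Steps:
$F{\left(C \right)} = 45 + C$
$l = \frac{1}{8641}$ ($l = \frac{1}{8682 + \left(45 - 86\right)} = \frac{1}{8682 - 41} = \frac{1}{8641} \approx 0.00011573$)
$b = \frac{1}{8641} \approx 0.00011573$
$- b = \left(-1\right) \frac{1}{8641} = - \frac{1}{8641}$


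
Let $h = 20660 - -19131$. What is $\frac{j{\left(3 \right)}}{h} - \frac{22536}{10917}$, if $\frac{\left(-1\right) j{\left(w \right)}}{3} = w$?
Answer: $- \frac{99647581}{48266483} \approx -2.0645$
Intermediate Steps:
$h = 39791$ ($h = 20660 + 19131 = 39791$)
$j{\left(w \right)} = - 3 w$
$\frac{j{\left(3 \right)}}{h} - \frac{22536}{10917} = \frac{\left(-3\right) 3}{39791} - \frac{22536}{10917} = \left(-9\right) \frac{1}{39791} - \frac{2504}{1213} = - \frac{9}{39791} - \frac{2504}{1213} = - \frac{99647581}{48266483}$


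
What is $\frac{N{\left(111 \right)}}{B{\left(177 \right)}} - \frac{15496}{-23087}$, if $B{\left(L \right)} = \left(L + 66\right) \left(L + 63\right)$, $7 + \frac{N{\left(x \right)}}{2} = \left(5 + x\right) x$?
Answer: $\frac{748969963}{673216920} \approx 1.1125$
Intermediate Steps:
$N{\left(x \right)} = -14 + 2 x \left(5 + x\right)$ ($N{\left(x \right)} = -14 + 2 \left(5 + x\right) x = -14 + 2 x \left(5 + x\right)$)
$B{\left(L \right)} = \left(63 + L\right) \left(66 + L\right)$ ($B{\left(L \right)} = \left(66 + L\right) \left(63 + L\right) = \left(63 + L\right) \left(66 + L\right)$)
$\frac{N{\left(111 \right)}}{B{\left(177 \right)}} - \frac{15496}{-23087} = \frac{-14 + 2 \cdot 111^{2} + 10 \cdot 111}{4158 + 177^{2} + 129 \cdot 177} - \frac{15496}{-23087} = \frac{-14 + 2 \cdot 12321 + 1110}{4158 + 31329 + 22833} - - \frac{15496}{23087} = \frac{-14 + 24642 + 1110}{58320} + \frac{15496}{23087} = 25738 \cdot \frac{1}{58320} + \frac{15496}{23087} = \frac{12869}{29160} + \frac{15496}{23087} = \frac{748969963}{673216920}$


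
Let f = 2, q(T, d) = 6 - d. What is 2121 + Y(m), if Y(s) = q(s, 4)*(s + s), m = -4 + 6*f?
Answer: 2153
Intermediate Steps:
m = 8 (m = -4 + 6*2 = -4 + 12 = 8)
Y(s) = 4*s (Y(s) = (6 - 1*4)*(s + s) = (6 - 4)*(2*s) = 2*(2*s) = 4*s)
2121 + Y(m) = 2121 + 4*8 = 2121 + 32 = 2153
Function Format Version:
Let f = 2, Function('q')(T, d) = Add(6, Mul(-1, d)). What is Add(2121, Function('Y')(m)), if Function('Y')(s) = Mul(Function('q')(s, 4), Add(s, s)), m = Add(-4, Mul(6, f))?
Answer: 2153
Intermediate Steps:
m = 8 (m = Add(-4, Mul(6, 2)) = Add(-4, 12) = 8)
Function('Y')(s) = Mul(4, s) (Function('Y')(s) = Mul(Add(6, Mul(-1, 4)), Add(s, s)) = Mul(Add(6, -4), Mul(2, s)) = Mul(2, Mul(2, s)) = Mul(4, s))
Add(2121, Function('Y')(m)) = Add(2121, Mul(4, 8)) = Add(2121, 32) = 2153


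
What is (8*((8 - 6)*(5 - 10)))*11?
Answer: -880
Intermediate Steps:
(8*((8 - 6)*(5 - 10)))*11 = (8*(2*(-5)))*11 = (8*(-10))*11 = -80*11 = -880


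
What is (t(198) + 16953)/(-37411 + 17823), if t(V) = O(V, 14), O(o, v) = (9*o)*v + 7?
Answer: -10477/4897 ≈ -2.1395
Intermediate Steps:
O(o, v) = 7 + 9*o*v (O(o, v) = 9*o*v + 7 = 7 + 9*o*v)
t(V) = 7 + 126*V (t(V) = 7 + 9*V*14 = 7 + 126*V)
(t(198) + 16953)/(-37411 + 17823) = ((7 + 126*198) + 16953)/(-37411 + 17823) = ((7 + 24948) + 16953)/(-19588) = (24955 + 16953)*(-1/19588) = 41908*(-1/19588) = -10477/4897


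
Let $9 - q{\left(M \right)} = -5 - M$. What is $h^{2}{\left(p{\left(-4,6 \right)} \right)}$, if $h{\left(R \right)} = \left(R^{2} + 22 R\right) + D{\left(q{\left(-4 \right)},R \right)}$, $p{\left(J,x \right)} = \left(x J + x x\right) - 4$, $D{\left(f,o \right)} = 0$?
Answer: $57600$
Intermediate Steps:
$q{\left(M \right)} = 14 + M$ ($q{\left(M \right)} = 9 - \left(-5 - M\right) = 9 + \left(5 + M\right) = 14 + M$)
$p{\left(J,x \right)} = -4 + x^{2} + J x$ ($p{\left(J,x \right)} = \left(J x + x^{2}\right) - 4 = \left(x^{2} + J x\right) - 4 = -4 + x^{2} + J x$)
$h{\left(R \right)} = R^{2} + 22 R$ ($h{\left(R \right)} = \left(R^{2} + 22 R\right) + 0 = R^{2} + 22 R$)
$h^{2}{\left(p{\left(-4,6 \right)} \right)} = \left(\left(-4 + 6^{2} - 24\right) \left(22 - \left(28 - 36\right)\right)\right)^{2} = \left(\left(-4 + 36 - 24\right) \left(22 - -8\right)\right)^{2} = \left(8 \left(22 + 8\right)\right)^{2} = \left(8 \cdot 30\right)^{2} = 240^{2} = 57600$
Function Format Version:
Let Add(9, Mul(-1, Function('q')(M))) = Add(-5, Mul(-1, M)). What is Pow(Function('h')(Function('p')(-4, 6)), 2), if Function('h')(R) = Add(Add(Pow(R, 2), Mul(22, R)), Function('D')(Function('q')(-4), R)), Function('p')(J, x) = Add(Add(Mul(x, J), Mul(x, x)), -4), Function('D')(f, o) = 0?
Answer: 57600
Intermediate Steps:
Function('q')(M) = Add(14, M) (Function('q')(M) = Add(9, Mul(-1, Add(-5, Mul(-1, M)))) = Add(9, Add(5, M)) = Add(14, M))
Function('p')(J, x) = Add(-4, Pow(x, 2), Mul(J, x)) (Function('p')(J, x) = Add(Add(Mul(J, x), Pow(x, 2)), -4) = Add(Add(Pow(x, 2), Mul(J, x)), -4) = Add(-4, Pow(x, 2), Mul(J, x)))
Function('h')(R) = Add(Pow(R, 2), Mul(22, R)) (Function('h')(R) = Add(Add(Pow(R, 2), Mul(22, R)), 0) = Add(Pow(R, 2), Mul(22, R)))
Pow(Function('h')(Function('p')(-4, 6)), 2) = Pow(Mul(Add(-4, Pow(6, 2), Mul(-4, 6)), Add(22, Add(-4, Pow(6, 2), Mul(-4, 6)))), 2) = Pow(Mul(Add(-4, 36, -24), Add(22, Add(-4, 36, -24))), 2) = Pow(Mul(8, Add(22, 8)), 2) = Pow(Mul(8, 30), 2) = Pow(240, 2) = 57600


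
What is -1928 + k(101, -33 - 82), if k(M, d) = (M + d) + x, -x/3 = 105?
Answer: -2257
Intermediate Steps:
x = -315 (x = -3*105 = -315)
k(M, d) = -315 + M + d (k(M, d) = (M + d) - 315 = -315 + M + d)
-1928 + k(101, -33 - 82) = -1928 + (-315 + 101 + (-33 - 82)) = -1928 + (-315 + 101 - 115) = -1928 - 329 = -2257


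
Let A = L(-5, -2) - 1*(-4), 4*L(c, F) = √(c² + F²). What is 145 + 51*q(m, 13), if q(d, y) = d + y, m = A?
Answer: 1012 + 51*√29/4 ≈ 1080.7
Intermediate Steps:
L(c, F) = √(F² + c²)/4 (L(c, F) = √(c² + F²)/4 = √(F² + c²)/4)
A = 4 + √29/4 (A = √((-2)² + (-5)²)/4 - 1*(-4) = √(4 + 25)/4 + 4 = √29/4 + 4 = 4 + √29/4 ≈ 5.3463)
m = 4 + √29/4 ≈ 5.3463
145 + 51*q(m, 13) = 145 + 51*((4 + √29/4) + 13) = 145 + 51*(17 + √29/4) = 145 + (867 + 51*√29/4) = 1012 + 51*√29/4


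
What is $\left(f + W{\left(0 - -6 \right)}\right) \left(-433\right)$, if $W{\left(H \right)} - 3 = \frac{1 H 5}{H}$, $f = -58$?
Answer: $21650$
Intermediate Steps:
$W{\left(H \right)} = 8$ ($W{\left(H \right)} = 3 + \frac{1 H 5}{H} = 3 + \frac{H 5}{H} = 3 + \frac{5 H}{H} = 3 + 5 = 8$)
$\left(f + W{\left(0 - -6 \right)}\right) \left(-433\right) = \left(-58 + 8\right) \left(-433\right) = \left(-50\right) \left(-433\right) = 21650$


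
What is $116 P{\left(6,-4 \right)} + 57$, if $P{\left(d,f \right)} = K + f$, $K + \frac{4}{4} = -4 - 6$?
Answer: $-1683$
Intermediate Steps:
$K = -11$ ($K = -1 - 10 = -11$)
$P{\left(d,f \right)} = -11 + f$
$116 P{\left(6,-4 \right)} + 57 = 116 \left(-11 - 4\right) + 57 = 116 \left(-15\right) + 57 = -1740 + 57 = -1683$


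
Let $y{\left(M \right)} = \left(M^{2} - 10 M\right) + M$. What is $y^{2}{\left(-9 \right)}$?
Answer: $26244$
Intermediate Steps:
$y{\left(M \right)} = M^{2} - 9 M$
$y^{2}{\left(-9 \right)} = \left(- 9 \left(-9 - 9\right)\right)^{2} = \left(\left(-9\right) \left(-18\right)\right)^{2} = 162^{2} = 26244$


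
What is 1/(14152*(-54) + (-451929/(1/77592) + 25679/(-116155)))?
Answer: -116155/4073188704513959 ≈ -2.8517e-11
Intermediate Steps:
1/(14152*(-54) + (-451929/(1/77592) + 25679/(-116155))) = 1/(-764208 + (-451929/1/77592 + 25679*(-1/116155))) = 1/(-764208 + (-451929*77592 - 25679/116155)) = 1/(-764208 + (-35066074968 - 25679/116155)) = 1/(-764208 - 4073099937933719/116155) = 1/(-4073188704513959/116155) = -116155/4073188704513959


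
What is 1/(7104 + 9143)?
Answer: 1/16247 ≈ 6.1550e-5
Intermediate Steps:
1/(7104 + 9143) = 1/16247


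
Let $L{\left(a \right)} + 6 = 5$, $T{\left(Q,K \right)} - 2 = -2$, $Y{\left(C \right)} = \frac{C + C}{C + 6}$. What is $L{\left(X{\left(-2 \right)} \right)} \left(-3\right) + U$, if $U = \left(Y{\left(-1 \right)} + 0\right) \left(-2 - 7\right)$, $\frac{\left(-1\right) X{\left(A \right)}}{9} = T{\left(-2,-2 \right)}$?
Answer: $\frac{33}{5} \approx 6.6$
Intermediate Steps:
$Y{\left(C \right)} = \frac{2 C}{6 + C}$
$T{\left(Q,K \right)} = 0$ ($T{\left(Q,K \right)} = 2 - 2 = 0$)
$X{\left(A \right)} = 0$ ($X{\left(A \right)} = \left(-9\right) 0 = 0$)
$L{\left(a \right)} = -1$ ($L{\left(a \right)} = -6 + 5 = -1$)
$U = \frac{18}{5}$ ($U = \left(2 \left(-1\right) \frac{1}{6 - 1} + 0\right) \left(-2 - 7\right) = \left(2 \left(-1\right) \frac{1}{5} + 0\right) \left(-9\right) = \left(- \frac{2}{5} + 0\right) \left(-9\right) = \left(- \frac{2}{5}\right) \left(-9\right) = \frac{18}{5} \approx 3.6$)
$L{\left(X{\left(-2 \right)} \right)} \left(-3\right) + U = \left(-1\right) \left(-3\right) + \frac{18}{5} = 3 + \frac{18}{5} = \frac{33}{5}$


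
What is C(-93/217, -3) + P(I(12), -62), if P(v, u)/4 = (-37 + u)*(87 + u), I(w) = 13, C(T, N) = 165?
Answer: -9735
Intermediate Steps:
P(v, u) = 4*(-37 + u)*(87 + u) (P(v, u) = 4*((-37 + u)*(87 + u)) = 4*(-37 + u)*(87 + u))
C(-93/217, -3) + P(I(12), -62) = 165 + (-12876 + 4*(-62)² + 200*(-62)) = 165 + (-12876 + 4*3844 - 12400) = 165 + (-12876 + 15376 - 12400) = 165 - 9900 = -9735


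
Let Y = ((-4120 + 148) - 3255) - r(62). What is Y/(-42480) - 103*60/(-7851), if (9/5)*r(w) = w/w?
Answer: 119726227/125066430 ≈ 0.95730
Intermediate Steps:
r(w) = 5/9 (r(w) = 5*(w/w)/9 = (5/9)*1 = 5/9)
Y = -65048/9 (Y = ((-4120 + 148) - 3255) - 1*5/9 = (-3972 - 3255) - 5/9 = -7227 - 5/9 = -65048/9 ≈ -7227.6)
Y/(-42480) - 103*60/(-7851) = -65048/9/(-42480) - 103*60/(-7851) = -65048/9*(-1/42480) - 6180*(-1/7851) = 8131/47790 + 2060/2617 = 119726227/125066430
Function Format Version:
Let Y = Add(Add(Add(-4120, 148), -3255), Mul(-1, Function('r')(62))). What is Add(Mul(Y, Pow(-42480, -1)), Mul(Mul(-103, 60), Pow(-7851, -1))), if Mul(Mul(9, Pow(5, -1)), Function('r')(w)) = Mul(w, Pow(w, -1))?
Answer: Rational(119726227, 125066430) ≈ 0.95730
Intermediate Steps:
Function('r')(w) = Rational(5, 9) (Function('r')(w) = Mul(Rational(5, 9), Mul(w, Pow(w, -1))) = Mul(Rational(5, 9), 1) = Rational(5, 9))
Y = Rational(-65048, 9) (Y = Add(Add(Add(-4120, 148), -3255), Mul(-1, Rational(5, 9))) = Add(Add(-3972, -3255), Rational(-5, 9)) = Add(-7227, Rational(-5, 9)) = Rational(-65048, 9) ≈ -7227.6)
Add(Mul(Y, Pow(-42480, -1)), Mul(Mul(-103, 60), Pow(-7851, -1))) = Add(Mul(Rational(-65048, 9), Pow(-42480, -1)), Mul(Mul(-103, 60), Pow(-7851, -1))) = Add(Mul(Rational(-65048, 9), Rational(-1, 42480)), Mul(-6180, Rational(-1, 7851))) = Add(Rational(8131, 47790), Rational(2060, 2617)) = Rational(119726227, 125066430)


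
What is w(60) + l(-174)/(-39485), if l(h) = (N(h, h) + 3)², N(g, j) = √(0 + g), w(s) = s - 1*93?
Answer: -260568/7897 - 6*I*√174/39485 ≈ -32.996 - 0.0020044*I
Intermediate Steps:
w(s) = -93 + s (w(s) = s - 93 = -93 + s)
N(g, j) = √g
l(h) = (3 + √h)² (l(h) = (√h + 3)² = (3 + √h)²)
w(60) + l(-174)/(-39485) = (-93 + 60) + (3 + √(-174))²/(-39485) = -33 + (3 + I*√174)²*(-1/39485) = -33 - (3 + I*√174)²/39485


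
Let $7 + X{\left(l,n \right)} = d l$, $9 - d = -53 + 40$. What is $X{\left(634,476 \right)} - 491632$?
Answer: $-477691$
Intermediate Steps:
$d = 22$ ($d = 9 - \left(-53 + 40\right) = 9 - -13 = 9 + 13 = 22$)
$X{\left(l,n \right)} = -7 + 22 l$
$X{\left(634,476 \right)} - 491632 = \left(-7 + 22 \cdot 634\right) - 491632 = \left(-7 + 13948\right) - 491632 = 13941 - 491632 = -477691$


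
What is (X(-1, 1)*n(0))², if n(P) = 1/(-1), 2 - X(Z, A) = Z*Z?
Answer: 1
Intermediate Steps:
X(Z, A) = 2 - Z² (X(Z, A) = 2 - Z*Z = 2 - Z²)
n(P) = -1
(X(-1, 1)*n(0))² = ((2 - 1*(-1)²)*(-1))² = ((2 - 1*1)*(-1))² = ((2 - 1)*(-1))² = (1*(-1))² = (-1)² = 1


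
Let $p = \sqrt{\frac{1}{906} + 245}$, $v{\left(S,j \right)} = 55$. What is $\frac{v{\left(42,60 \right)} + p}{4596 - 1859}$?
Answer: $\frac{55}{2737} + \frac{\sqrt{201105726}}{2479722} \approx 0.025814$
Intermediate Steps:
$p = \frac{\sqrt{201105726}}{906}$ ($p = \sqrt{\frac{1}{906} + 245} = \sqrt{\frac{221971}{906}} = \frac{\sqrt{201105726}}{906} \approx 15.653$)
$\frac{v{\left(42,60 \right)} + p}{4596 - 1859} = \frac{55 + \frac{\sqrt{201105726}}{906}}{4596 - 1859} = \frac{55 + \frac{\sqrt{201105726}}{906}}{2737} = \left(55 + \frac{\sqrt{201105726}}{906}\right) \frac{1}{2737} = \frac{55}{2737} + \frac{\sqrt{201105726}}{2479722}$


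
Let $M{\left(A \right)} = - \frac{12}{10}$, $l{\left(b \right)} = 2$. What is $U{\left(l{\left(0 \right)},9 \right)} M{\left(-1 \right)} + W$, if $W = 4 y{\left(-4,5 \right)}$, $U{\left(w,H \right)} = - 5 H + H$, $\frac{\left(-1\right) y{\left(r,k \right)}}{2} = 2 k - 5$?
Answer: $\frac{16}{5} \approx 3.2$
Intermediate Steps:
$y{\left(r,k \right)} = 10 - 4 k$ ($y{\left(r,k \right)} = - 2 \left(2 k - 5\right) = - 2 \left(-5 + 2 k\right) = 10 - 4 k$)
$U{\left(w,H \right)} = - 4 H$
$W = -40$ ($W = 4 \left(10 - 20\right) = 4 \left(-10\right) = -40$)
$M{\left(A \right)} = - \frac{6}{5}$ ($M{\left(A \right)} = \left(-12\right) \frac{1}{10} = - \frac{6}{5}$)
$U{\left(l{\left(0 \right)},9 \right)} M{\left(-1 \right)} + W = \left(-4\right) 9 \left(- \frac{6}{5}\right) - 40 = \left(-36\right) \left(- \frac{6}{5}\right) - 40 = \frac{216}{5} - 40 = \frac{16}{5}$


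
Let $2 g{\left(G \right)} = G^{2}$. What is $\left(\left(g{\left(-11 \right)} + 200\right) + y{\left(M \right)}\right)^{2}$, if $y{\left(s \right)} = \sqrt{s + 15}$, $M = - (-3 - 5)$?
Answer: $\frac{271533}{4} + 521 \sqrt{23} \approx 70382.0$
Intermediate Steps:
$g{\left(G \right)} = \frac{G^{2}}{2}$
$M = 8$ ($M = \left(-1\right) \left(-8\right) = 8$)
$y{\left(s \right)} = \sqrt{15 + s}$
$\left(\left(g{\left(-11 \right)} + 200\right) + y{\left(M \right)}\right)^{2} = \left(\left(\frac{\left(-11\right)^{2}}{2} + 200\right) + \sqrt{15 + 8}\right)^{2} = \left(\left(\frac{1}{2} \cdot 121 + 200\right) + \sqrt{23}\right)^{2} = \left(\left(\frac{121}{2} + 200\right) + \sqrt{23}\right)^{2} = \left(\frac{521}{2} + \sqrt{23}\right)^{2}$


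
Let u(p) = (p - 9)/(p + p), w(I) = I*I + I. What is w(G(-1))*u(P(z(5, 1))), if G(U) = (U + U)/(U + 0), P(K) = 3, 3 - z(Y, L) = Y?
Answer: -6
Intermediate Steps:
z(Y, L) = 3 - Y
G(U) = 2 (G(U) = (2*U)/U = 2)
w(I) = I + I² (w(I) = I² + I = I + I²)
u(p) = (-9 + p)/(2*p) (u(p) = (-9 + p)/((2*p)) = (-9 + p)*(1/(2*p)) = (-9 + p)/(2*p))
w(G(-1))*u(P(z(5, 1))) = (2*(1 + 2))*((½)*(-9 + 3)/3) = (2*3)*((½)*(⅓)*(-6)) = 6*(-1) = -6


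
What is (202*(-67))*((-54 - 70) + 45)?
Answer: 1069186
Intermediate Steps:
(202*(-67))*((-54 - 70) + 45) = -13534*(-124 + 45) = -13534*(-79) = 1069186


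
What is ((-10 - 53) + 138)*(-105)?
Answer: -7875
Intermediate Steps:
((-10 - 53) + 138)*(-105) = (-63 + 138)*(-105) = 75*(-105) = -7875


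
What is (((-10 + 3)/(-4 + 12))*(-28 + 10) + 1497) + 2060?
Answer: 14291/4 ≈ 3572.8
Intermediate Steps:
(((-10 + 3)/(-4 + 12))*(-28 + 10) + 1497) + 2060 = (-7/8*(-18) + 1497) + 2060 = (63/4 + 1497) + 2060 = 6051/4 + 2060 = 14291/4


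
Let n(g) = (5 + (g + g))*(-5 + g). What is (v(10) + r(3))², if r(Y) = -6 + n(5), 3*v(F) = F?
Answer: 64/9 ≈ 7.1111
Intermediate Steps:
v(F) = F/3
n(g) = (-5 + g)*(5 + 2*g) (n(g) = (5 + 2*g)*(-5 + g) = (-5 + g)*(5 + 2*g))
r(Y) = -6 (r(Y) = -6 + (-25 - 5*5 + 2*5²) = -6 + (-25 - 25 + 2*25) = -6 + (-25 - 25 + 50) = -6 + 0 = -6)
(v(10) + r(3))² = ((⅓)*10 - 6)² = (10/3 - 6)² = (-8/3)² = 64/9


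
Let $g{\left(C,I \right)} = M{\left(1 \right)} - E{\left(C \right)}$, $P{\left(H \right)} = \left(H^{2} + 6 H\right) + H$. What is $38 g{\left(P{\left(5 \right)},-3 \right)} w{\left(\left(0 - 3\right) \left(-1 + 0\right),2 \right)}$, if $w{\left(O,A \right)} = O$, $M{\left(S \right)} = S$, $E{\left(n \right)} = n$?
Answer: $-6726$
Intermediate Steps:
$P{\left(H \right)} = H^{2} + 7 H$
$g{\left(C,I \right)} = 1 - C$
$38 g{\left(P{\left(5 \right)},-3 \right)} w{\left(\left(0 - 3\right) \left(-1 + 0\right),2 \right)} = 38 \left(1 - 5 \left(7 + 5\right)\right) \left(0 - 3\right) \left(-1 + 0\right) = 38 \left(1 - 5 \cdot 12\right) \left(\left(-3\right) \left(-1\right)\right) = 38 \left(1 - 60\right) 3 = 38 \left(-59\right) 3 = \left(-2242\right) 3 = -6726$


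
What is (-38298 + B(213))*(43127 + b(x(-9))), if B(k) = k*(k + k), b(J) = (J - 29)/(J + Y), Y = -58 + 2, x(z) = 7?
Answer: 110818567800/49 ≈ 2.2616e+9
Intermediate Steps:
Y = -56
b(J) = (-29 + J)/(-56 + J) (b(J) = (J - 29)/(J - 56) = (-29 + J)/(-56 + J))
B(k) = 2*k**2 (B(k) = k*(2*k) = 2*k**2)
(-38298 + B(213))*(43127 + b(x(-9))) = (-38298 + 2*213**2)*(43127 + (-29 + 7)/(-56 + 7)) = (-38298 + 2*45369)*(43127 - 22/(-49)) = (-38298 + 90738)*(43127 - 1/49*(-22)) = 52440*(43127 + 22/49) = 52440*(2113245/49) = 110818567800/49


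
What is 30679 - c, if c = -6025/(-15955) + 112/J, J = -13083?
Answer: 182966710652/5963979 ≈ 30679.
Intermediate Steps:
c = 2201089/5963979 (c = -6025/(-15955) + 112/(-13083) = -6025*(-1/15955) + 112*(-1/13083) = 1205/3191 - 16/1869 = 2201089/5963979 ≈ 0.36906)
30679 - c = 30679 - 1*2201089/5963979 = 30679 - 2201089/5963979 = 182966710652/5963979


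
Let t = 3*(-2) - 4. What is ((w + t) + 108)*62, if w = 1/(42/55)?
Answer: 129301/21 ≈ 6157.2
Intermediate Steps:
w = 55/42 (w = 1/(42*(1/55)) = 1/(42/55) = 55/42 ≈ 1.3095)
t = -10 (t = -6 - 4 = -10)
((w + t) + 108)*62 = ((55/42 - 10) + 108)*62 = (-365/42 + 108)*62 = (4171/42)*62 = 129301/21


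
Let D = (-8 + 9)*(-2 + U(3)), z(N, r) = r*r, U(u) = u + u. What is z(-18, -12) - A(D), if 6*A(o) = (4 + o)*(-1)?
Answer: 436/3 ≈ 145.33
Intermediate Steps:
U(u) = 2*u
z(N, r) = r²
D = 4 (D = (-8 + 9)*(-2 + 2*3) = 1*(-2 + 6) = 1*4 = 4)
A(o) = -⅔ - o/6 (A(o) = ((4 + o)*(-1))/6 = (-4 - o)/6 = -⅔ - o/6)
z(-18, -12) - A(D) = (-12)² - (-⅔ - ⅙*4) = 144 - (-⅔ - ⅔) = 144 - 1*(-4/3) = 144 + 4/3 = 436/3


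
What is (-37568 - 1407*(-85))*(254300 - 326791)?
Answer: -5946219257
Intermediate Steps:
(-37568 - 1407*(-85))*(254300 - 326791) = (-37568 + 119595)*(-72491) = 82027*(-72491) = -5946219257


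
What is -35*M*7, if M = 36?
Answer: -8820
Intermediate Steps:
-35*M*7 = -35*36*7 = -1260*7 = -8820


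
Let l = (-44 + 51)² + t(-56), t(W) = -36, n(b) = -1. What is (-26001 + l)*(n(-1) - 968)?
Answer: 25182372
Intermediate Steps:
l = 13 (l = (-44 + 51)² - 36 = 7² - 36 = 49 - 36 = 13)
(-26001 + l)*(n(-1) - 968) = (-26001 + 13)*(-1 - 968) = -25988*(-969) = 25182372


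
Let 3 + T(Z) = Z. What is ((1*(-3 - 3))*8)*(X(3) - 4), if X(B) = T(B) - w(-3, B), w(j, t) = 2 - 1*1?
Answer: 240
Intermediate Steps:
T(Z) = -3 + Z
w(j, t) = 1 (w(j, t) = 2 - 1 = 1)
X(B) = -4 + B (X(B) = (-3 + B) - 1*1 = (-3 + B) - 1 = -4 + B)
((1*(-3 - 3))*8)*(X(3) - 4) = ((1*(-3 - 3))*8)*((-4 + 3) - 4) = ((1*(-6))*8)*(-1 - 4) = -6*8*(-5) = -48*(-5) = 240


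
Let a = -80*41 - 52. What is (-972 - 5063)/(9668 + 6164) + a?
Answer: -52758259/15832 ≈ -3332.4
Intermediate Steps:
a = -3332 (a = -3280 - 52 = -3332)
(-972 - 5063)/(9668 + 6164) + a = (-972 - 5063)/(9668 + 6164) - 3332 = -6035/15832 - 3332 = -52758259/15832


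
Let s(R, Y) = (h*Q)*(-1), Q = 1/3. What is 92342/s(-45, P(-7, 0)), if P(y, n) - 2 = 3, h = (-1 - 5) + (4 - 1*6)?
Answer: 138513/4 ≈ 34628.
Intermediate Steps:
Q = 1/3 ≈ 0.33333
h = -8 (h = -6 + (4 - 6) = -6 - 2 = -8)
P(y, n) = 5 (P(y, n) = 2 + 3 = 5)
s(R, Y) = 8/3 (s(R, Y) = -8*1/3*(-1) = -8/3*(-1) = 8/3)
92342/s(-45, P(-7, 0)) = 92342/(8/3) = 92342*(3/8) = 138513/4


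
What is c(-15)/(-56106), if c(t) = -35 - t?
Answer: 10/28053 ≈ 0.00035647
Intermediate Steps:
c(-15)/(-56106) = (-35 - 1*(-15))/(-56106) = (-35 + 15)*(-1/56106) = -20*(-1/56106) = 10/28053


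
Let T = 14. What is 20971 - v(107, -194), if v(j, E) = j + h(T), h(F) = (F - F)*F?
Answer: 20864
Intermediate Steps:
h(F) = 0 (h(F) = 0*F = 0)
v(j, E) = j (v(j, E) = j + 0 = j)
20971 - v(107, -194) = 20971 - 1*107 = 20971 - 107 = 20864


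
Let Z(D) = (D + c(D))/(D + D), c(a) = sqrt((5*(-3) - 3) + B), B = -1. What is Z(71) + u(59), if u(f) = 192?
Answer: 385/2 + I*sqrt(19)/142 ≈ 192.5 + 0.030696*I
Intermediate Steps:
c(a) = I*sqrt(19) (c(a) = sqrt((5*(-3) - 3) - 1) = sqrt((-15 - 3) - 1) = sqrt(-18 - 1) = sqrt(-19) = I*sqrt(19))
Z(D) = (D + I*sqrt(19))/(2*D) (Z(D) = (D + I*sqrt(19))/(D + D) = (D + I*sqrt(19))/((2*D)) = (D + I*sqrt(19))*(1/(2*D)) = (D + I*sqrt(19))/(2*D))
Z(71) + u(59) = (1/2)*(71 + I*sqrt(19))/71 + 192 = (1/2)*(1/71)*(71 + I*sqrt(19)) + 192 = (1/2 + I*sqrt(19)/142) + 192 = 385/2 + I*sqrt(19)/142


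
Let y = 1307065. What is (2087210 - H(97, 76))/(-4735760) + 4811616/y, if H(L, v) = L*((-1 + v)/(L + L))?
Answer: 8023435385779/2475978457760 ≈ 3.2405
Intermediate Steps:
H(L, v) = -½ + v/2 (H(L, v) = L*((-1 + v)/((2*L))) = L*((-1 + v)*(1/(2*L))) = L*((-1 + v)/(2*L)) = -½ + v/2)
(2087210 - H(97, 76))/(-4735760) + 4811616/y = (2087210 - (-½ + (½)*76))/(-4735760) + 4811616/1307065 = (2087210 - (-½ + 38))*(-1/4735760) + 4811616*(1/1307065) = (2087210 - 1*75/2)*(-1/4735760) + 4811616/1307065 = (2087210 - 75/2)*(-1/4735760) + 4811616/1307065 = (4174345/2)*(-1/4735760) + 4811616/1307065 = -834869/1894304 + 4811616/1307065 = 8023435385779/2475978457760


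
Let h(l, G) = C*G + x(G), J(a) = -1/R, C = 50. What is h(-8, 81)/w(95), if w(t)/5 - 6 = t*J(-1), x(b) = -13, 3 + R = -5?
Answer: 2936/65 ≈ 45.169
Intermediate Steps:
R = -8 (R = -3 - 5 = -8)
J(a) = ⅛ (J(a) = -1/(-8) = -1*(-⅛) = ⅛)
h(l, G) = -13 + 50*G (h(l, G) = 50*G - 13 = -13 + 50*G)
w(t) = 30 + 5*t/8 (w(t) = 30 + 5*(t*(⅛)) = 30 + 5*(t/8) = 30 + 5*t/8)
h(-8, 81)/w(95) = (-13 + 50*81)/(30 + (5/8)*95) = (-13 + 4050)/(30 + 475/8) = 4037/(715/8) = 4037*(8/715) = 2936/65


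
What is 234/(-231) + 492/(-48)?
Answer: -3469/308 ≈ -11.263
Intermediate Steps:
234/(-231) + 492/(-48) = 234*(-1/231) + 492*(-1/48) = -78/77 - 41/4 = -3469/308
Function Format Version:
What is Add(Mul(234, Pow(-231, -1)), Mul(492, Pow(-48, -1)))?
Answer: Rational(-3469, 308) ≈ -11.263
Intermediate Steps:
Add(Mul(234, Pow(-231, -1)), Mul(492, Pow(-48, -1))) = Add(Mul(234, Rational(-1, 231)), Mul(492, Rational(-1, 48))) = Add(Rational(-78, 77), Rational(-41, 4)) = Rational(-3469, 308)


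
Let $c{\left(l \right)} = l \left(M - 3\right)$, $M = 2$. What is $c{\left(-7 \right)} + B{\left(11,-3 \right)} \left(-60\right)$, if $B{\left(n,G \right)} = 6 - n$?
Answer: $307$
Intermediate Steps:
$c{\left(l \right)} = - l$ ($c{\left(l \right)} = l \left(2 - 3\right) = l \left(-1\right) = - l$)
$c{\left(-7 \right)} + B{\left(11,-3 \right)} \left(-60\right) = \left(-1\right) \left(-7\right) + \left(6 - 11\right) \left(-60\right) = 7 + \left(6 - 11\right) \left(-60\right) = 7 - -300 = 7 + 300 = 307$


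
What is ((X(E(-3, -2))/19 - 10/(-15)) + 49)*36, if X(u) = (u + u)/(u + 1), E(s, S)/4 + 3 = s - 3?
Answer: 1191612/665 ≈ 1791.9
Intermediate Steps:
E(s, S) = -24 + 4*s (E(s, S) = -12 + 4*(s - 3) = -12 + 4*(-3 + s) = -12 + (-12 + 4*s) = -24 + 4*s)
X(u) = 2*u/(1 + u) (X(u) = (2*u)/(1 + u) = 2*u/(1 + u))
((X(E(-3, -2))/19 - 10/(-15)) + 49)*36 = (((2*(-24 + 4*(-3))/(1 + (-24 + 4*(-3))))/19 - 10/(-15)) + 49)*36 = (((2*(-24 - 12)/(1 + (-24 - 12)))*(1/19) - 10*(-1/15)) + 49)*36 = (((2*(-36)/(1 - 36))*(1/19) + ⅔) + 49)*36 = (((2*(-36)/(-35))*(1/19) + ⅔) + 49)*36 = (((2*(-36)*(-1/35))*(1/19) + ⅔) + 49)*36 = (((72/35)*(1/19) + ⅔) + 49)*36 = ((72/665 + ⅔) + 49)*36 = (1546/1995 + 49)*36 = (99301/1995)*36 = 1191612/665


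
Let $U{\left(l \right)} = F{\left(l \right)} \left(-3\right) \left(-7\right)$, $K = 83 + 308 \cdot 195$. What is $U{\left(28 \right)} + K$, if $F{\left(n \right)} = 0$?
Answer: $60143$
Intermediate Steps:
$K = 60143$ ($K = 83 + 60060 = 60143$)
$U{\left(l \right)} = 0$ ($U{\left(l \right)} = 0 \left(-3\right) \left(-7\right) = 0 \left(-7\right) = 0$)
$U{\left(28 \right)} + K = 0 + 60143 = 60143$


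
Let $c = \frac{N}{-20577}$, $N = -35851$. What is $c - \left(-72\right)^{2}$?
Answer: $- \frac{106635317}{20577} \approx -5182.3$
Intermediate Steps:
$c = \frac{35851}{20577}$ ($c = - \frac{35851}{-20577} = \left(-35851\right) \left(- \frac{1}{20577}\right) = \frac{35851}{20577} \approx 1.7423$)
$c - \left(-72\right)^{2} = \frac{35851}{20577} - \left(-72\right)^{2} = \frac{35851}{20577} - 5184 = - \frac{106635317}{20577}$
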